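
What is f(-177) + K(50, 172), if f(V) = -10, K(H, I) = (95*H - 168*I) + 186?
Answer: -23970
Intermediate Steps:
K(H, I) = 186 - 168*I + 95*H (K(H, I) = (-168*I + 95*H) + 186 = 186 - 168*I + 95*H)
f(-177) + K(50, 172) = -10 + (186 - 168*172 + 95*50) = -10 + (186 - 28896 + 4750) = -10 - 23960 = -23970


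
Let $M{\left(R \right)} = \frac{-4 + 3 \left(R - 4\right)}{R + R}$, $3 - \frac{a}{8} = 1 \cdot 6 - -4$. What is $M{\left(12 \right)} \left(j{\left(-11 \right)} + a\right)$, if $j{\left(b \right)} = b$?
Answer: $- \frac{335}{6} \approx -55.833$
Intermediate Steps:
$a = -56$ ($a = 24 - 8 \left(1 \cdot 6 - -4\right) = 24 - 8 \left(6 + 4\right) = 24 - 80 = -56$)
$M{\left(R \right)} = \frac{-16 + 3 R}{2 R}$ ($M{\left(R \right)} = \frac{-4 + 3 \left(-4 + R\right)}{2 R} = \left(-4 + \left(-12 + 3 R\right)\right) \frac{1}{2 R} = \left(-16 + 3 R\right) \frac{1}{2 R} = \frac{-16 + 3 R}{2 R}$)
$M{\left(12 \right)} \left(j{\left(-11 \right)} + a\right) = \left(\frac{3}{2} - \frac{8}{12}\right) \left(-11 - 56\right) = \left(\frac{3}{2} - \frac{2}{3}\right) \left(-67\right) = \frac{5}{6} \left(-67\right) = - \frac{335}{6}$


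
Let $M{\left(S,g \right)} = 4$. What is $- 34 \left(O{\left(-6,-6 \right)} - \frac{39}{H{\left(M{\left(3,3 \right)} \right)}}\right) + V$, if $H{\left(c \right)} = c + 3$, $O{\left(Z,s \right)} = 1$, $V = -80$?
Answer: $\frac{528}{7} \approx 75.429$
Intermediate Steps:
$H{\left(c \right)} = 3 + c$
$- 34 \left(O{\left(-6,-6 \right)} - \frac{39}{H{\left(M{\left(3,3 \right)} \right)}}\right) + V = - 34 \left(1 - \frac{39}{3 + 4}\right) - 80 = - 34 \left(1 - \frac{39}{7}\right) - 80 = \left(-34\right) \left(- \frac{32}{7}\right) - 80 = \frac{1088}{7} - 80 = \frac{528}{7}$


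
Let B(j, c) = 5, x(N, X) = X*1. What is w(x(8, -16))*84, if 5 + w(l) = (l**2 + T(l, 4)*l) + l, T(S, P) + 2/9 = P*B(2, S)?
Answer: -20524/3 ≈ -6841.3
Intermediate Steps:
x(N, X) = X
T(S, P) = -2/9 + 5*P (T(S, P) = -2/9 + P*5 = -2/9 + 5*P)
w(l) = -5 + l**2 + 187*l/9 (w(l) = -5 + ((l**2 + (-2/9 + 5*4)*l) + l) = -5 + ((l**2 + (-2/9 + 20)*l) + l) = -5 + ((l**2 + 178*l/9) + l) = -5 + (l**2 + 187*l/9) = -5 + l**2 + 187*l/9)
w(x(8, -16))*84 = (-5 + (-16)**2 + (187/9)*(-16))*84 = (-5 + 256 - 2992/9)*84 = -733/9*84 = -20524/3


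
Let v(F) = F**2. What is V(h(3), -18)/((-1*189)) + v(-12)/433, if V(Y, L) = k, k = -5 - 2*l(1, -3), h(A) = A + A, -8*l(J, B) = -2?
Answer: 59195/163674 ≈ 0.36166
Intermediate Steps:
l(J, B) = 1/4 (l(J, B) = -1/8*(-2) = 1/4)
h(A) = 2*A
k = -11/2 (k = -5 - 2*1/4 = -5 - 1/2 = -11/2 ≈ -5.5000)
V(Y, L) = -11/2
V(h(3), -18)/((-1*189)) + v(-12)/433 = -11/(2*((-1*189))) + (-12)**2/433 = -11/2/(-189) + 144*(1/433) = -11/2*(-1/189) + 144/433 = 11/378 + 144/433 = 59195/163674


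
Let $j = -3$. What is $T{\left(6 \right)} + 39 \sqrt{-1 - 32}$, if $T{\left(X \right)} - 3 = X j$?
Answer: $-15 + 39 i \sqrt{33} \approx -15.0 + 224.04 i$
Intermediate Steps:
$T{\left(X \right)} = 3 - 3 X$ ($T{\left(X \right)} = 3 + X \left(-3\right) = 3 - 3 X$)
$T{\left(6 \right)} + 39 \sqrt{-1 - 32} = \left(3 - 18\right) + 39 \sqrt{-1 - 32} = \left(3 - 18\right) + 39 \sqrt{-33} = -15 + 39 i \sqrt{33}$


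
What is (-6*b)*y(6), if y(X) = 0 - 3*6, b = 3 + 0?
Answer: 324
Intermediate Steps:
b = 3
y(X) = -18 (y(X) = 0 - 18 = -18)
(-6*b)*y(6) = -6*3*(-18) = -18*(-18) = 324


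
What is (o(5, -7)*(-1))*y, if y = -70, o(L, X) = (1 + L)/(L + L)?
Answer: 42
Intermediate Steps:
o(L, X) = (1 + L)/(2*L) (o(L, X) = (1 + L)/((2*L)) = (1 + L)*(1/(2*L)) = (1 + L)/(2*L))
(o(5, -7)*(-1))*y = (((1/2)*(1 + 5)/5)*(-1))*(-70) = (((1/2)*(1/5)*6)*(-1))*(-70) = ((3/5)*(-1))*(-70) = -3/5*(-70) = 42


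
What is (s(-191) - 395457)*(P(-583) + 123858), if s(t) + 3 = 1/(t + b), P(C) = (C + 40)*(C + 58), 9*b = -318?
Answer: -15686514660717/97 ≈ -1.6172e+11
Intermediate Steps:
b = -106/3 (b = (⅑)*(-318) = -106/3 ≈ -35.333)
P(C) = (40 + C)*(58 + C)
s(t) = -3 + 1/(-106/3 + t) (s(t) = -3 + 1/(t - 106/3) = -3 + 1/(-106/3 + t))
(s(-191) - 395457)*(P(-583) + 123858) = (3*(107 - 3*(-191))/(-106 + 3*(-191)) - 395457)*((2320 + (-583)² + 98*(-583)) + 123858) = (3*(107 + 573)/(-106 - 573) - 395457)*((2320 + 339889 - 57134) + 123858) = (3*680/(-679) - 395457)*(285075 + 123858) = (3*(-1/679)*680 - 395457)*408933 = (-2040/679 - 395457)*408933 = -268517343/679*408933 = -15686514660717/97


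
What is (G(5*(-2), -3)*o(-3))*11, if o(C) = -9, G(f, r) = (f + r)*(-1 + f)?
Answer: -14157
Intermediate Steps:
G(f, r) = (-1 + f)*(f + r)
(G(5*(-2), -3)*o(-3))*11 = (((5*(-2))² - 5*(-2) - 1*(-3) + (5*(-2))*(-3))*(-9))*11 = (((-10)² - 1*(-10) + 3 - 10*(-3))*(-9))*11 = ((100 + 10 + 3 + 30)*(-9))*11 = (143*(-9))*11 = -1287*11 = -14157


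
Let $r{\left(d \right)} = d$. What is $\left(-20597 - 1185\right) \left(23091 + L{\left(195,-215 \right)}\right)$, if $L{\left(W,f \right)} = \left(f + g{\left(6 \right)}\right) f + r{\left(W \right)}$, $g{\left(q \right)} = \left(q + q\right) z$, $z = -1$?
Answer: $-1570286162$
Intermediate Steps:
$g{\left(q \right)} = - 2 q$ ($g{\left(q \right)} = \left(q + q\right) \left(-1\right) = 2 q \left(-1\right) = - 2 q$)
$L{\left(W,f \right)} = W + f \left(-12 + f\right)$ ($L{\left(W,f \right)} = \left(f - 12\right) f + W = \left(-12 + f\right) f + W = f \left(-12 + f\right) + W = W + f \left(-12 + f\right)$)
$\left(-20597 - 1185\right) \left(23091 + L{\left(195,-215 \right)}\right) = \left(-20597 - 1185\right) \left(23091 + \left(195 + \left(-215\right)^{2} - -2580\right)\right) = - 21782 \left(23091 + \left(195 + 46225 + 2580\right)\right) = - 21782 \left(23091 + 49000\right) = \left(-21782\right) 72091 = -1570286162$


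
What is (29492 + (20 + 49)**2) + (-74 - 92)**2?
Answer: 61809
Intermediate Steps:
(29492 + (20 + 49)**2) + (-74 - 92)**2 = (29492 + 69**2) + (-166)**2 = (29492 + 4761) + 27556 = 34253 + 27556 = 61809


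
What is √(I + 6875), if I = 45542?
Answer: √52417 ≈ 228.95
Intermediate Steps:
√(I + 6875) = √(45542 + 6875) = √52417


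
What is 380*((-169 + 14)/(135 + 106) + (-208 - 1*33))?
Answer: -22129680/241 ≈ -91824.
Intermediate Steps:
380*((-169 + 14)/(135 + 106) + (-208 - 1*33)) = 380*(-155/241 + (-208 - 33)) = 380*(-155*1/241 - 241) = 380*(-155/241 - 241) = 380*(-58236/241) = -22129680/241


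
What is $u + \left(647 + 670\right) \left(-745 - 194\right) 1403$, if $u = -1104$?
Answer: $-1735039293$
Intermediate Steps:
$u + \left(647 + 670\right) \left(-745 - 194\right) 1403 = -1104 + \left(647 + 670\right) \left(-745 - 194\right) 1403 = -1104 + 1317 \left(-939\right) 1403 = -1104 - 1735038189 = -1735039293$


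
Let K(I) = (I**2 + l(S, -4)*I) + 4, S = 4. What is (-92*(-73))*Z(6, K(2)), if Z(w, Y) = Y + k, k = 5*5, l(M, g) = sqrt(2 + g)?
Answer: 221628 + 13432*I*sqrt(2) ≈ 2.2163e+5 + 18996.0*I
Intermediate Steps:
k = 25
K(I) = 4 + I**2 + I*I*sqrt(2) (K(I) = (I**2 + sqrt(2 - 4)*I) + 4 = (I**2 + sqrt(-2)*I) + 4 = (I**2 + (I*sqrt(2))*I) + 4 = (I**2 + I*I*sqrt(2)) + 4 = 4 + I**2 + I*I*sqrt(2))
Z(w, Y) = 25 + Y (Z(w, Y) = Y + 25 = 25 + Y)
(-92*(-73))*Z(6, K(2)) = (-92*(-73))*(25 + (4 + 2**2 + I*2*sqrt(2))) = 6716*(25 + (4 + 4 + 2*I*sqrt(2))) = 6716*(25 + (8 + 2*I*sqrt(2))) = 6716*(33 + 2*I*sqrt(2)) = 221628 + 13432*I*sqrt(2)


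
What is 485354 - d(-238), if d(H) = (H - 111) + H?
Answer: 485941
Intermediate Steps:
d(H) = -111 + 2*H (d(H) = (-111 + H) + H = -111 + 2*H)
485354 - d(-238) = 485354 - (-111 + 2*(-238)) = 485354 - (-111 - 476) = 485354 - 1*(-587) = 485354 + 587 = 485941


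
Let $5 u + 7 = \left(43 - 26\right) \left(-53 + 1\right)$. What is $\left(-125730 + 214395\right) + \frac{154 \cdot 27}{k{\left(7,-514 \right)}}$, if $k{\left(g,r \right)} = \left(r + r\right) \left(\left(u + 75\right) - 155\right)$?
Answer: $\frac{58835799105}{663574} \approx 88665.0$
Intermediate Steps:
$u = - \frac{891}{5}$ ($u = - \frac{7}{5} + \frac{\left(43 - 26\right) \left(-53 + 1\right)}{5} = - \frac{7}{5} + \frac{17 \left(-52\right)}{5} = - \frac{7}{5} + \frac{1}{5} \left(-884\right) = - \frac{7}{5} - \frac{884}{5} = - \frac{891}{5} \approx -178.2$)
$k{\left(g,r \right)} = - \frac{2582 r}{5}$ ($k{\left(g,r \right)} = \left(r + r\right) \left(\left(- \frac{891}{5} + 75\right) - 155\right) = 2 r \left(- \frac{516}{5} - 155\right) = 2 r \left(- \frac{1291}{5}\right) = - \frac{2582 r}{5}$)
$\left(-125730 + 214395\right) + \frac{154 \cdot 27}{k{\left(7,-514 \right)}} = \left(-125730 + 214395\right) + \frac{154 \cdot 27}{\left(- \frac{2582}{5}\right) \left(-514\right)} = 88665 + \frac{4158}{\frac{1327148}{5}} = 88665 + 4158 \cdot \frac{5}{1327148} = 88665 + \frac{10395}{663574} = \frac{58835799105}{663574}$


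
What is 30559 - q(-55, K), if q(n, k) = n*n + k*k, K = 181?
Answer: -5227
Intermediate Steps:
q(n, k) = k**2 + n**2 (q(n, k) = n**2 + k**2 = k**2 + n**2)
30559 - q(-55, K) = 30559 - (181**2 + (-55)**2) = 30559 - (32761 + 3025) = 30559 - 1*35786 = 30559 - 35786 = -5227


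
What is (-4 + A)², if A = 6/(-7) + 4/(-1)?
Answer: 3844/49 ≈ 78.449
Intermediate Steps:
A = -34/7 (A = 6*(-⅐) + 4*(-1) = -6/7 - 4 = -34/7 ≈ -4.8571)
(-4 + A)² = (-4 - 34/7)² = (-62/7)² = 3844/49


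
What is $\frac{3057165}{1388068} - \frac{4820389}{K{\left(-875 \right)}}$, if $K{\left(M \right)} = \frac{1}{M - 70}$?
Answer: $\frac{6323021196994305}{1388068} \approx 4.5553 \cdot 10^{9}$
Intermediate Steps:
$K{\left(M \right)} = \frac{1}{-70 + M}$
$\frac{3057165}{1388068} - \frac{4820389}{K{\left(-875 \right)}} = \frac{3057165}{1388068} - \frac{4820389}{\frac{1}{-70 - 875}} = 3057165 \cdot \frac{1}{1388068} - \frac{4820389}{\frac{1}{-945}} = \frac{3057165}{1388068} - \frac{4820389}{- \frac{1}{945}} = \frac{3057165}{1388068} - -4555267605 = \frac{3057165}{1388068} + 4555267605 = \frac{6323021196994305}{1388068}$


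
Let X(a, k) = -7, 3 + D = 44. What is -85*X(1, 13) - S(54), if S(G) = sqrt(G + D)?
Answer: 595 - sqrt(95) ≈ 585.25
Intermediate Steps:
D = 41 (D = -3 + 44 = 41)
S(G) = sqrt(41 + G) (S(G) = sqrt(G + 41) = sqrt(41 + G))
-85*X(1, 13) - S(54) = -85*(-7) - sqrt(41 + 54) = 595 - sqrt(95)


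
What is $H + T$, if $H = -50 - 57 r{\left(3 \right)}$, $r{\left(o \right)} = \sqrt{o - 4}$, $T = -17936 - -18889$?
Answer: $903 - 57 i \approx 903.0 - 57.0 i$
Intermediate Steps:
$T = 953$ ($T = -17936 + 18889 = 953$)
$r{\left(o \right)} = \sqrt{-4 + o}$
$H = -50 - 57 i$ ($H = -50 - 57 \sqrt{-4 + 3} = -50 - 57 \sqrt{-1} = -50 - 57 i \approx -50.0 - 57.0 i$)
$H + T = \left(-50 - 57 i\right) + 953 = 903 - 57 i$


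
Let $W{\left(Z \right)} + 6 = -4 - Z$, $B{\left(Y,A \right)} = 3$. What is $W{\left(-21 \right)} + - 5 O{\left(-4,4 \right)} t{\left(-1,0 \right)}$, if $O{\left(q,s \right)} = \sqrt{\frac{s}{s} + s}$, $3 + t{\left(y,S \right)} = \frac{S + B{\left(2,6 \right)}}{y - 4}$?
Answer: $11 + 18 \sqrt{5} \approx 51.249$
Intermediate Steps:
$t{\left(y,S \right)} = -3 + \frac{3 + S}{-4 + y}$ ($t{\left(y,S \right)} = -3 + \frac{S + 3}{y - 4} = -3 + \frac{3 + S}{-4 + y}$)
$O{\left(q,s \right)} = \sqrt{1 + s}$
$W{\left(Z \right)} = -10 - Z$ ($W{\left(Z \right)} = -6 - \left(4 + Z\right) = -10 - Z$)
$W{\left(-21 \right)} + - 5 O{\left(-4,4 \right)} t{\left(-1,0 \right)} = \left(-10 - -21\right) + - 5 \sqrt{1 + 4} \frac{15 + 0 - -3}{-4 - 1} = \left(-10 + 21\right) + - 5 \sqrt{5} \frac{15 + 0 + 3}{-5} = 11 + - 5 \sqrt{5} \left(\left(- \frac{1}{5}\right) 18\right) = 11 + - 5 \sqrt{5} \left(- \frac{18}{5}\right) = 11 + 18 \sqrt{5}$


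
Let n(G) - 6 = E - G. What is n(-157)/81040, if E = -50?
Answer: 113/81040 ≈ 0.0013944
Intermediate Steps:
n(G) = -44 - G (n(G) = 6 + (-50 - G) = -44 - G)
n(-157)/81040 = (-44 - 1*(-157))/81040 = (-44 + 157)*(1/81040) = 113*(1/81040) = 113/81040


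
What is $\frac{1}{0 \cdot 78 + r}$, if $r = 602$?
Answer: $\frac{1}{602} \approx 0.0016611$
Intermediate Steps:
$\frac{1}{0 \cdot 78 + r} = \frac{1}{0 \cdot 78 + 602} = \frac{1}{0 + 602} = \frac{1}{602}$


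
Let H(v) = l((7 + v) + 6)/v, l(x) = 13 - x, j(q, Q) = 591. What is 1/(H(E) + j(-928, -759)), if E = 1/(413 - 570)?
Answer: 1/590 ≈ 0.0016949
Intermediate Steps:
E = -1/157 (E = 1/(-157) = -1/157 ≈ -0.0063694)
H(v) = -1 (H(v) = (13 - ((7 + v) + 6))/v = (13 - (13 + v))/v = (13 + (-13 - v))/v = (-v)/v = -1)
1/(H(E) + j(-928, -759)) = 1/(-1 + 591) = 1/590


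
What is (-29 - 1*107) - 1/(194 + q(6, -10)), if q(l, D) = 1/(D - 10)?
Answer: -527564/3879 ≈ -136.01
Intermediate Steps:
q(l, D) = 1/(-10 + D)
(-29 - 1*107) - 1/(194 + q(6, -10)) = (-29 - 1*107) - 1/(194 + 1/(-10 - 10)) = (-29 - 107) - 1/(194 + 1/(-20)) = -136 - 1/(194 - 1/20) = -136 - 1/3879/20 = -136 - 1*20/3879 = -136 - 20/3879 = -527564/3879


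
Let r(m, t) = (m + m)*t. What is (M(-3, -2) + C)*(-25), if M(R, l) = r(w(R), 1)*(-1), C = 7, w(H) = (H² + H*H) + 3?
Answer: 875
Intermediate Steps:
w(H) = 3 + 2*H² (w(H) = (H² + H²) + 3 = 2*H² + 3 = 3 + 2*H²)
r(m, t) = 2*m*t (r(m, t) = (2*m)*t = 2*m*t)
M(R, l) = -6 - 4*R² (M(R, l) = (2*(3 + 2*R²)*1)*(-1) = (6 + 4*R²)*(-1) = -6 - 4*R²)
(M(-3, -2) + C)*(-25) = ((-6 - 4*(-3)²) + 7)*(-25) = ((-6 - 4*9) + 7)*(-25) = ((-6 - 36) + 7)*(-25) = (-42 + 7)*(-25) = -35*(-25) = 875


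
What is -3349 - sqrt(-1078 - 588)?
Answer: -3349 - 7*I*sqrt(34) ≈ -3349.0 - 40.817*I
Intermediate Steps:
-3349 - sqrt(-1078 - 588) = -3349 - sqrt(-1666) = -3349 - 7*I*sqrt(34)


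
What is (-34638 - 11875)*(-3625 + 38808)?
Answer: -1636466879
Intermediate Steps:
(-34638 - 11875)*(-3625 + 38808) = -46513*35183 = -1636466879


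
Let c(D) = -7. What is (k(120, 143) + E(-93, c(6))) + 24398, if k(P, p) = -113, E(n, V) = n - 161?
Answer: 24031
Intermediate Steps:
E(n, V) = -161 + n
(k(120, 143) + E(-93, c(6))) + 24398 = (-113 + (-161 - 93)) + 24398 = (-113 - 254) + 24398 = -367 + 24398 = 24031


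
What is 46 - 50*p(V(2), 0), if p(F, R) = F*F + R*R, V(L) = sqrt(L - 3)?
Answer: 96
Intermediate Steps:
V(L) = sqrt(-3 + L)
p(F, R) = F**2 + R**2
46 - 50*p(V(2), 0) = 46 - 50*((sqrt(-3 + 2))**2 + 0**2) = 46 - 50*((sqrt(-1))**2 + 0) = 46 - 50*(I**2 + 0) = 46 - 50*(-1 + 0) = 46 - 50*(-1) = 46 + 50 = 96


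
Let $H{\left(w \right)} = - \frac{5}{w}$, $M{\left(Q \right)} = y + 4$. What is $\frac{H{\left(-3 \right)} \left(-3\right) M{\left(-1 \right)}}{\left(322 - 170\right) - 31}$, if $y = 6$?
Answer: $- \frac{50}{121} \approx -0.41322$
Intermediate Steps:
$M{\left(Q \right)} = 10$ ($M{\left(Q \right)} = 6 + 4 = 10$)
$\frac{H{\left(-3 \right)} \left(-3\right) M{\left(-1 \right)}}{\left(322 - 170\right) - 31} = \frac{- \frac{5}{-3} \left(-3\right) 10}{\left(322 - 170\right) - 31} = \frac{\left(-5\right) \left(- \frac{1}{3}\right) \left(-3\right) 10}{152 - 31} = \frac{\frac{5}{3} \left(-3\right) 10}{121} = \left(-5\right) 10 \cdot \frac{1}{121} = \left(-50\right) \frac{1}{121} = - \frac{50}{121}$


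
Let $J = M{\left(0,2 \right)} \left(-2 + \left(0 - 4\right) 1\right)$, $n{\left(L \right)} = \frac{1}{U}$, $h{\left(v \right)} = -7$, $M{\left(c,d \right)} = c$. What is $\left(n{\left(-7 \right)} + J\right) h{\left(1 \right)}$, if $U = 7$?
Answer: $-1$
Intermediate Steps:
$n{\left(L \right)} = \frac{1}{7}$
$J = 0$ ($J = 0 \left(-2 + \left(0 - 4\right) 1\right) = 0 \left(-2 - 4\right) = 0 \left(-6\right) = 0$)
$\left(n{\left(-7 \right)} + J\right) h{\left(1 \right)} = \left(\frac{1}{7} + 0\right) \left(-7\right) = \frac{1}{7} \left(-7\right) = -1$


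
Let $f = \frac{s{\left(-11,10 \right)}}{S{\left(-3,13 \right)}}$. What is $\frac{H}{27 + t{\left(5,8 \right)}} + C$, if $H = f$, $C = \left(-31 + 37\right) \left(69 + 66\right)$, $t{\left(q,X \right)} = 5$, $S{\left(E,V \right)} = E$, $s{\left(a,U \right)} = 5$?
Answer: $\frac{77755}{96} \approx 809.95$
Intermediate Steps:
$C = 810$ ($C = 6 \cdot 135 = 810$)
$f = - \frac{5}{3}$ ($f = \frac{5}{-3} = 5 \left(- \frac{1}{3}\right) = - \frac{5}{3} \approx -1.6667$)
$H = - \frac{5}{3} \approx -1.6667$
$\frac{H}{27 + t{\left(5,8 \right)}} + C = \frac{1}{27 + 5} \left(- \frac{5}{3}\right) + 810 = \frac{1}{32} \left(- \frac{5}{3}\right) + 810 = - \frac{5}{96} + 810 = \frac{77755}{96}$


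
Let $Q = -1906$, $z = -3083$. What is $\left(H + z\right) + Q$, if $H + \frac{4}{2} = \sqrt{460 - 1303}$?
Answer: $-4991 + i \sqrt{843} \approx -4991.0 + 29.034 i$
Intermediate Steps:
$H = -2 + i \sqrt{843}$ ($H = -2 + \sqrt{460 - 1303} = -2 + \sqrt{-843} = -2 + i \sqrt{843} \approx -2.0 + 29.034 i$)
$\left(H + z\right) + Q = \left(\left(-2 + i \sqrt{843}\right) - 3083\right) - 1906 = \left(-3085 + i \sqrt{843}\right) - 1906 = -4991 + i \sqrt{843}$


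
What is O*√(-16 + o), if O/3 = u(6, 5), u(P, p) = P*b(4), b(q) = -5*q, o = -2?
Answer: -1080*I*√2 ≈ -1527.4*I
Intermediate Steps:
u(P, p) = -20*P (u(P, p) = P*(-5*4) = P*(-20) = -20*P)
O = -360 (O = 3*(-20*6) = 3*(-120) = -360)
O*√(-16 + o) = -360*√(-16 - 2) = -1080*I*√2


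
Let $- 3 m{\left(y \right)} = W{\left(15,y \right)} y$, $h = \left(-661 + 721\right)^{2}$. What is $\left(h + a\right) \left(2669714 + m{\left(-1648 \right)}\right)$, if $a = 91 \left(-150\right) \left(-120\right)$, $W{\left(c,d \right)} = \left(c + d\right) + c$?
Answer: $2923513401600$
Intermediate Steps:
$W{\left(c,d \right)} = d + 2 c$
$h = 3600$ ($h = 60^{2} = 3600$)
$a = 1638000$ ($a = \left(-13650\right) \left(-120\right) = 1638000$)
$m{\left(y \right)} = - \frac{y \left(30 + y\right)}{3}$ ($m{\left(y \right)} = - \frac{\left(y + 2 \cdot 15\right) y}{3} = - \frac{\left(y + 30\right) y}{3} = - \frac{\left(30 + y\right) y}{3} = - \frac{y \left(30 + y\right)}{3}$)
$\left(h + a\right) \left(2669714 + m{\left(-1648 \right)}\right) = \left(3600 + 1638000\right) \left(2669714 - - \frac{1648 \left(30 - 1648\right)}{3}\right) = 1641600 \left(2669714 - \left(- \frac{1648}{3}\right) \left(-1618\right)\right) = 1641600 \left(2669714 - \frac{2666464}{3}\right) = 1641600 \cdot \frac{5342678}{3} = 2923513401600$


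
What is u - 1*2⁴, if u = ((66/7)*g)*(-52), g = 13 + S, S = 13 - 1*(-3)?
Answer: -99640/7 ≈ -14234.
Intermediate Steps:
S = 16 (S = 13 + 3 = 16)
g = 29 (g = 13 + 16 = 29)
u = -99528/7 (u = ((66/7)*29)*(-52) = (1914/7)*(-52) = -99528/7 ≈ -14218.)
u - 1*2⁴ = -99528/7 - 1*2⁴ = -99528/7 - 1*16 = -99528/7 - 16 = -99640/7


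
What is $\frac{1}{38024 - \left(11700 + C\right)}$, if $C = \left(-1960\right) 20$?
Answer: $\frac{1}{65524} \approx 1.5262 \cdot 10^{-5}$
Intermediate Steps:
$C = -39200$
$\frac{1}{38024 - \left(11700 + C\right)} = \frac{1}{38024 - -27500} = \frac{1}{38024 + \left(-11700 + 39200\right)} = \frac{1}{38024 + 27500} = \frac{1}{65524}$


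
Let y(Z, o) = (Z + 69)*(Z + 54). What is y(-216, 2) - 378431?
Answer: -354617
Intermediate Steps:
y(Z, o) = (54 + Z)*(69 + Z) (y(Z, o) = (69 + Z)*(54 + Z) = (54 + Z)*(69 + Z))
y(-216, 2) - 378431 = (3726 + (-216)² + 123*(-216)) - 378431 = (3726 + 46656 - 26568) - 378431 = 23814 - 378431 = -354617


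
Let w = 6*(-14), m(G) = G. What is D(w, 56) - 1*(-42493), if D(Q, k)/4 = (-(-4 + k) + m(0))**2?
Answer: 53309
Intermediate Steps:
w = -84
D(Q, k) = 4*(4 - k)**2 (D(Q, k) = 4*(-(-4 + k) + 0)**2 = 4*((4 - k) + 0)**2 = 4*(4 - k)**2)
D(w, 56) - 1*(-42493) = 4*(4 - 1*56)**2 - 1*(-42493) = 4*(4 - 56)**2 + 42493 = 4*(-52)**2 + 42493 = 4*2704 + 42493 = 10816 + 42493 = 53309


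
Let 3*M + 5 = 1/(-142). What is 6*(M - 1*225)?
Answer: -96561/71 ≈ -1360.0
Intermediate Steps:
M = -237/142 (M = -5/3 + (1/3)/(-142) = -5/3 + (1/3)*(-1/142) = -5/3 - 1/426 = -237/142 ≈ -1.6690)
6*(M - 1*225) = 6*(-237/142 - 1*225) = 6*(-237/142 - 225) = 6*(-32187/142) = -96561/71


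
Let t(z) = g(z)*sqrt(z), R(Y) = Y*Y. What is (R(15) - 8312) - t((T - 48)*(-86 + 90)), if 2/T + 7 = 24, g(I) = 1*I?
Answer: -8087 + 6512*I*sqrt(13838)/289 ≈ -8087.0 + 2650.7*I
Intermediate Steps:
g(I) = I
T = 2/17 (T = 2/(-7 + 24) = 2/17 ≈ 0.11765)
R(Y) = Y**2
t(z) = z**(3/2) (t(z) = z*sqrt(z) = z**(3/2))
(R(15) - 8312) - t((T - 48)*(-86 + 90)) = (15**2 - 8312) - ((2/17 - 48)*(-86 + 90))**(3/2) = (225 - 8312) - (-814/17*4)**(3/2) = -8087 - (-3256/17)**(3/2) = -8087 - (-6512)*I*sqrt(13838)/289 = -8087 + 6512*I*sqrt(13838)/289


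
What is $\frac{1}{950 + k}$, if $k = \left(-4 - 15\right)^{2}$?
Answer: $\frac{1}{1311} \approx 0.00076278$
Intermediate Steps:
$k = 361$ ($k = \left(-19\right)^{2} = 361$)
$\frac{1}{950 + k} = \frac{1}{950 + 361} = \frac{1}{1311}$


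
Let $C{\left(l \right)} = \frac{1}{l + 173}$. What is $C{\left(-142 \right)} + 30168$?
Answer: $\frac{935209}{31} \approx 30168.0$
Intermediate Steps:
$C{\left(l \right)} = \frac{1}{173 + l}$
$C{\left(-142 \right)} + 30168 = \frac{1}{173 - 142} + 30168 = \frac{1}{31} + 30168 = \frac{935209}{31}$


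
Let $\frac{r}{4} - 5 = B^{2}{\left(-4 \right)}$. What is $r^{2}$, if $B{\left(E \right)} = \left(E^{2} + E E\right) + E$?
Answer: $9960336$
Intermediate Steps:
$B{\left(E \right)} = E + 2 E^{2}$ ($B{\left(E \right)} = \left(E^{2} + E^{2}\right) + E = 2 E^{2} + E = E + 2 E^{2}$)
$r = 3156$ ($r = 20 + 4 \left(- 4 \left(1 + 2 \left(-4\right)\right)\right)^{2} = 20 + 4 \left(- 4 \left(1 - 8\right)\right)^{2} = 20 + 4 \left(\left(-4\right) \left(-7\right)\right)^{2} = 20 + 4 \cdot 28^{2} = 20 + 4 \cdot 784 = 20 + 3136 = 3156$)
$r^{2} = 3156^{2} = 9960336$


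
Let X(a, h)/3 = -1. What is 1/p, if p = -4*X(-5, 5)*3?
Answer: 1/36 ≈ 0.027778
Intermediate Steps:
X(a, h) = -3 (X(a, h) = 3*(-1) = -3)
p = 36 (p = -4*(-3)*3 = 12*3 = 36)
1/p = 1/36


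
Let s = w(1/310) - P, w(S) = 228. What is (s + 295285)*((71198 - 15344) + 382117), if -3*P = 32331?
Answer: 134146137590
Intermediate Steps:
P = -10777 (P = -1/3*32331 = -10777)
s = 11005 (s = 228 - 1*(-10777) = 228 + 10777 = 11005)
(s + 295285)*((71198 - 15344) + 382117) = (11005 + 295285)*((71198 - 15344) + 382117) = 306290*(55854 + 382117) = 306290*437971 = 134146137590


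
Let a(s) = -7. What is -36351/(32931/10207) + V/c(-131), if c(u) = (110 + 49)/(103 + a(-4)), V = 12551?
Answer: -715410381/193927 ≈ -3689.1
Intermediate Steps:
c(u) = 53/32 (c(u) = (110 + 49)/(103 - 7) = 159/96 = 159*(1/96) = 53/32)
-36351/(32931/10207) + V/c(-131) = -36351/(32931/10207) + 12551/(53/32) = -36351/(32931*(1/10207)) + 12551*(32/53) = -36351/32931/10207 + 401632/53 = -36351*10207/32931 + 401632/53 = -41226073/3659 + 401632/53 = -715410381/193927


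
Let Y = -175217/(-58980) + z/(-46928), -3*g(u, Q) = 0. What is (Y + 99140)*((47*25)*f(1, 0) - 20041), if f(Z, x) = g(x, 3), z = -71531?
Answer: -196411438234642057/98850480 ≈ -1.9870e+9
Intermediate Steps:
g(u, Q) = 0 (g(u, Q) = -⅓*0 = 0)
Y = 3110370439/691953360 (Y = -175217/(-58980) - 71531/(-46928) = -175217*(-1/58980) - 71531*(-1/46928) = 175217/58980 + 71531/46928 = 3110370439/691953360 ≈ 4.4951)
f(Z, x) = 0
(Y + 99140)*((47*25)*f(1, 0) - 20041) = (3110370439/691953360 + 99140)*((47*25)*0 - 20041) = 68603366480839*(1175*0 - 20041)/691953360 = 68603366480839*(0 - 20041)/691953360 = (68603366480839/691953360)*(-20041) = -196411438234642057/98850480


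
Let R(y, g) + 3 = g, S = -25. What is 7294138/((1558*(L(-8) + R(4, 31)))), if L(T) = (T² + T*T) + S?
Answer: 191951/5371 ≈ 35.738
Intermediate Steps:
R(y, g) = -3 + g
L(T) = -25 + 2*T² (L(T) = (T² + T*T) - 25 = (T² + T²) - 25 = 2*T² - 25 = -25 + 2*T²)
7294138/((1558*(L(-8) + R(4, 31)))) = 7294138/((1558*((-25 + 2*(-8)²) + (-3 + 31)))) = 7294138/((1558*((-25 + 2*64) + 28))) = 7294138/((1558*((-25 + 128) + 28))) = 7294138/((1558*(103 + 28))) = 7294138/((1558*131)) = 7294138/204098 = 7294138*(1/204098) = 191951/5371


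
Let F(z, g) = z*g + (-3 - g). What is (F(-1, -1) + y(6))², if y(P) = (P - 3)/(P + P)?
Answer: 9/16 ≈ 0.56250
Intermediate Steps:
F(z, g) = -3 - g + g*z (F(z, g) = g*z + (-3 - g) = -3 - g + g*z)
y(P) = (-3 + P)/(2*P) (y(P) = (-3 + P)/((2*P)) = (-3 + P)*(1/(2*P)) = (-3 + P)/(2*P))
(F(-1, -1) + y(6))² = ((-3 - 1*(-1) - 1*(-1)) + (½)*(-3 + 6)/6)² = ((-3 + 1 + 1) + (½)*(⅙)*3)² = (-1 + ¼)² = (-¾)² = 9/16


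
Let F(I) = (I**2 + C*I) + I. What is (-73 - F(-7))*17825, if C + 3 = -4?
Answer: -2923300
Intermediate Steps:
C = -7 (C = -3 - 4 = -7)
F(I) = I**2 - 6*I (F(I) = (I**2 - 7*I) + I = I**2 - 6*I)
(-73 - F(-7))*17825 = (-73 - (-7)*(-6 - 7))*17825 = (-73 - (-7)*(-13))*17825 = (-73 - 1*91)*17825 = (-73 - 91)*17825 = -164*17825 = -2923300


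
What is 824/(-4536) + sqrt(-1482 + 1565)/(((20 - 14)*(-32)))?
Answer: -103/567 - sqrt(83)/192 ≈ -0.22911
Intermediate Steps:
824/(-4536) + sqrt(-1482 + 1565)/(((20 - 14)*(-32))) = 824*(-1/4536) + sqrt(83)/((6*(-32))) = -103/567 + sqrt(83)/(-192) = -103/567 + sqrt(83)*(-1/192) = -103/567 - sqrt(83)/192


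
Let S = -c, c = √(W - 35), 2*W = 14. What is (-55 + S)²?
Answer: 2997 + 220*I*√7 ≈ 2997.0 + 582.07*I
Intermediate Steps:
W = 7 (W = (½)*14 = 7)
c = 2*I*√7 (c = √(7 - 35) = √(-28) = 2*I*√7 ≈ 5.2915*I)
S = -2*I*√7 ≈ -5.2915*I
(-55 + S)² = (-55 - 2*I*√7)²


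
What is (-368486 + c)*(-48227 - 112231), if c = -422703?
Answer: 126952604562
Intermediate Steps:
(-368486 + c)*(-48227 - 112231) = (-368486 - 422703)*(-48227 - 112231) = -791189*(-160458) = 126952604562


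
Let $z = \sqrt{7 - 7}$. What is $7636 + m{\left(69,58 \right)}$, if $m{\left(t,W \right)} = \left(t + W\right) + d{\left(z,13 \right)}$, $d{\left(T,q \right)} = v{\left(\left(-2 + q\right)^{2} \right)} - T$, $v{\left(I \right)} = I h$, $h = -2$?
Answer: $7521$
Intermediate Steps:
$z = 0$ ($z = \sqrt{0} = 0$)
$v{\left(I \right)} = - 2 I$ ($v{\left(I \right)} = I \left(-2\right) = - 2 I$)
$d{\left(T,q \right)} = - T - 2 \left(-2 + q\right)^{2}$ ($d{\left(T,q \right)} = - 2 \left(-2 + q\right)^{2} - T = - T - 2 \left(-2 + q\right)^{2}$)
$m{\left(t,W \right)} = -242 + W + t$ ($m{\left(t,W \right)} = \left(t + W\right) - 2 \left(-2 + 13\right)^{2} = \left(W + t\right) + \left(0 - 2 \cdot 11^{2}\right) = \left(W + t\right) + \left(0 - 242\right) = \left(W + t\right) - 242 = -242 + W + t$)
$7636 + m{\left(69,58 \right)} = 7636 + \left(-242 + 58 + 69\right) = 7636 - 115 = 7521$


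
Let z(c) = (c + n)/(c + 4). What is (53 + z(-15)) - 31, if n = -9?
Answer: 266/11 ≈ 24.182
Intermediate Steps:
z(c) = (-9 + c)/(4 + c) (z(c) = (c - 9)/(c + 4) = (-9 + c)/(4 + c))
(53 + z(-15)) - 31 = (53 + (-9 - 15)/(4 - 15)) - 31 = (53 - 24/(-11)) - 31 = (53 - 1/11*(-24)) - 31 = (53 + 24/11) - 31 = 607/11 - 31 = 266/11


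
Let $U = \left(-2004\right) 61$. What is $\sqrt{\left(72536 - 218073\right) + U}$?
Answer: $i \sqrt{267781} \approx 517.48 i$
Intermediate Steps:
$U = -122244$
$\sqrt{\left(72536 - 218073\right) + U} = \sqrt{\left(72536 - 218073\right) - 122244} = \sqrt{-145537 - 122244} = \sqrt{-267781} = i \sqrt{267781}$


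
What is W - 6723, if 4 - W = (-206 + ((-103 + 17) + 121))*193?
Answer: 26284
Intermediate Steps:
W = 33007 (W = 4 - (-206 + ((-103 + 17) + 121))*193 = 4 - (-206 + (-86 + 121))*193 = 4 - (-206 + 35)*193 = 4 - (-171)*193 = 4 - 1*(-33003) = 4 + 33003 = 33007)
W - 6723 = 33007 - 6723 = 26284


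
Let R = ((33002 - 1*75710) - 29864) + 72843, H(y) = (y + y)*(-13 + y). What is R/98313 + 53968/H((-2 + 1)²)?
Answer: -73690965/32771 ≈ -2248.7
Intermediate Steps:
H(y) = 2*y*(-13 + y) (H(y) = (2*y)*(-13 + y) = 2*y*(-13 + y))
R = 271 (R = ((33002 - 75710) - 29864) + 72843 = (-42708 - 29864) + 72843 = -72572 + 72843 = 271)
R/98313 + 53968/H((-2 + 1)²) = 271/98313 + 53968/((2*(-2 + 1)²*(-13 + (-2 + 1)²))) = 271*(1/98313) + 53968/((2*(-1)²*(-13 + (-1)²))) = 271/98313 + 53968/((2*1*(-13 + 1))) = 271/98313 + 53968/((2*1*(-12))) = 271/98313 + 53968/(-24) = 271/98313 + 53968*(-1/24) = 271/98313 - 6746/3 = -73690965/32771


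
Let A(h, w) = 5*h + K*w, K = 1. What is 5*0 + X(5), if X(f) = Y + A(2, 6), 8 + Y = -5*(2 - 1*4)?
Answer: 18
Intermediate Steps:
Y = 2 (Y = -8 - 5*(2 - 1*4) = -8 - 5*(2 - 4) = -8 - 5*(-2) = -8 + 10 = 2)
A(h, w) = w + 5*h (A(h, w) = 5*h + 1*w = 5*h + w = w + 5*h)
X(f) = 18 (X(f) = 2 + (6 + 5*2) = 2 + (6 + 10) = 2 + 16 = 18)
5*0 + X(5) = 5*0 + 18 = 0 + 18 = 18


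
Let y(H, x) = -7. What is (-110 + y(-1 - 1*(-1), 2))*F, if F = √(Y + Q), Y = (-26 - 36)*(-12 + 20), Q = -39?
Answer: -117*I*√535 ≈ -2706.2*I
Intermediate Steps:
Y = -496 (Y = -62*8 = -496)
F = I*√535 (F = √(-496 - 39) = √(-535) = I*√535 ≈ 23.13*I)
(-110 + y(-1 - 1*(-1), 2))*F = (-110 - 7)*(I*√535) = -117*I*√535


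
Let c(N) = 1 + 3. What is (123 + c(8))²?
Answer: 16129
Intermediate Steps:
c(N) = 4
(123 + c(8))² = (123 + 4)² = 127² = 16129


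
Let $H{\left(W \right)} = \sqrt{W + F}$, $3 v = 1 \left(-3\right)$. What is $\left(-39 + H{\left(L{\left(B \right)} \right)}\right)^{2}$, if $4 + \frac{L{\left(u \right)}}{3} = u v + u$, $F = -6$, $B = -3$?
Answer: $1503 - 234 i \sqrt{2} \approx 1503.0 - 330.93 i$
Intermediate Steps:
$v = -1$ ($v = \frac{1 \left(-3\right)}{3} = \frac{1}{3} \left(-3\right) = -1$)
$L{\left(u \right)} = -12$ ($L{\left(u \right)} = -12 + 3 \left(u \left(-1\right) + u\right) = -12 + 3 \left(- u + u\right) = -12 + 3 \cdot 0 = -12 + 0 = -12$)
$H{\left(W \right)} = \sqrt{-6 + W}$ ($H{\left(W \right)} = \sqrt{W - 6} = \sqrt{-6 + W}$)
$\left(-39 + H{\left(L{\left(B \right)} \right)}\right)^{2} = \left(-39 + \sqrt{-6 - 12}\right)^{2} = \left(-39 + \sqrt{-18}\right)^{2} = \left(-39 + 3 i \sqrt{2}\right)^{2}$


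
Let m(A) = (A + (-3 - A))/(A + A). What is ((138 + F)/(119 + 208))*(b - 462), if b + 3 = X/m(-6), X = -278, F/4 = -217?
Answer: 1151210/327 ≈ 3520.5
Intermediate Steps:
F = -868 (F = 4*(-217) = -868)
m(A) = -3/(2*A) (m(A) = -3*1/(2*A) = -3/(2*A))
b = -1115 (b = -3 - 278/((-3/2/(-6))) = -3 - 278/((-3/2*(-⅙))) = -3 - 278/¼ = -3 - 278*4 = -3 - 1112 = -1115)
((138 + F)/(119 + 208))*(b - 462) = ((138 - 868)/(119 + 208))*(-1115 - 462) = -730/327*(-1577) = 1151210/327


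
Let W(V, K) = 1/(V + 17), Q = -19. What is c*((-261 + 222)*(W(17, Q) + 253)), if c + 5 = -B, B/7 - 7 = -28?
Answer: -23821707/17 ≈ -1.4013e+6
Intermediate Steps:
W(V, K) = 1/(17 + V)
B = -147 (B = 49 + 7*(-28) = 49 - 196 = -147)
c = 142 (c = -5 - 1*(-147) = -5 + 147 = 142)
c*((-261 + 222)*(W(17, Q) + 253)) = 142*((-261 + 222)*(1/(17 + 17) + 253)) = 142*(-39*(1/34 + 253)) = 142*(-39*8603/34) = 142*(-335517/34) = -23821707/17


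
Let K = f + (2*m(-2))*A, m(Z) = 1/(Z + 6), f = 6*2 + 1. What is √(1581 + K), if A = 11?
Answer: √6398/2 ≈ 39.994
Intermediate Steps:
f = 13 (f = 12 + 1 = 13)
m(Z) = 1/(6 + Z)
K = 37/2 (K = 13 + (2/(6 - 2))*11 = 13 + (2/4)*11 = 13 + (2*(¼))*11 = 13 + (½)*11 = 13 + 11/2 = 37/2 ≈ 18.500)
√(1581 + K) = √(1581 + 37/2) = √(3199/2) = √6398/2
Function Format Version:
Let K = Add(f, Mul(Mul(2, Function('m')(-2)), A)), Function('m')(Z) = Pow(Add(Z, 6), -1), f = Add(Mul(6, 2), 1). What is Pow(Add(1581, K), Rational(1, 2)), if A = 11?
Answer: Mul(Rational(1, 2), Pow(6398, Rational(1, 2))) ≈ 39.994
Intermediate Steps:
f = 13 (f = Add(12, 1) = 13)
Function('m')(Z) = Pow(Add(6, Z), -1)
K = Rational(37, 2) (K = Add(13, Mul(Mul(2, Pow(Add(6, -2), -1)), 11)) = Add(13, Mul(Mul(2, Pow(4, -1)), 11)) = Add(13, Mul(Mul(2, Rational(1, 4)), 11)) = Add(13, Mul(Rational(1, 2), 11)) = Add(13, Rational(11, 2)) = Rational(37, 2) ≈ 18.500)
Pow(Add(1581, K), Rational(1, 2)) = Pow(Add(1581, Rational(37, 2)), Rational(1, 2)) = Pow(Rational(3199, 2), Rational(1, 2)) = Mul(Rational(1, 2), Pow(6398, Rational(1, 2)))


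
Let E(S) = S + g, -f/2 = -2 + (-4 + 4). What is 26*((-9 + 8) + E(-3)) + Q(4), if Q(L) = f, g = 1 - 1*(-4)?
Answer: 30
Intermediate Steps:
g = 5 (g = 1 + 4 = 5)
f = 4 (f = -2*(-2 + (-4 + 4)) = -2*(-2 + 0) = -2*(-2) = 4)
E(S) = 5 + S (E(S) = S + 5 = 5 + S)
Q(L) = 4
26*((-9 + 8) + E(-3)) + Q(4) = 26*((-9 + 8) + (5 - 3)) + 4 = 26*(-1 + 2) + 4 = 26*1 + 4 = 26 + 4 = 30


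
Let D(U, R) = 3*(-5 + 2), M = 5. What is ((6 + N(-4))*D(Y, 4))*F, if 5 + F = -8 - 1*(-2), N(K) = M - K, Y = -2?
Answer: 1485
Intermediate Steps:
D(U, R) = -9 (D(U, R) = 3*(-3) = -9)
N(K) = 5 - K
F = -11 (F = -5 + (-8 - 1*(-2)) = -5 + (-8 + 2) = -5 - 6 = -11)
((6 + N(-4))*D(Y, 4))*F = ((6 + (5 - 1*(-4)))*(-9))*(-11) = ((6 + (5 + 4))*(-9))*(-11) = ((6 + 9)*(-9))*(-11) = (15*(-9))*(-11) = -135*(-11) = 1485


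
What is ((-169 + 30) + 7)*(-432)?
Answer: 57024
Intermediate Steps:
((-169 + 30) + 7)*(-432) = (-139 + 7)*(-432) = -132*(-432) = 57024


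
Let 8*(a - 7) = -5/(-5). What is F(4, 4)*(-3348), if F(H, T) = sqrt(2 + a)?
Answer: -837*sqrt(146) ≈ -10114.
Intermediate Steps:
a = 57/8 (a = 7 + (-5/(-5))/8 = 7 + (-5*(-1/5))/8 = 7 + (1/8)*1 = 7 + 1/8 = 57/8 ≈ 7.1250)
F(H, T) = sqrt(146)/4 (F(H, T) = sqrt(2 + 57/8) = sqrt(73/8) = sqrt(146)/4)
F(4, 4)*(-3348) = (sqrt(146)/4)*(-3348) = -837*sqrt(146)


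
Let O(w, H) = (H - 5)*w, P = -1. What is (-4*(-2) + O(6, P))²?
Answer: 784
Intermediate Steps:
O(w, H) = w*(-5 + H) (O(w, H) = (-5 + H)*w = w*(-5 + H))
(-4*(-2) + O(6, P))² = (-4*(-2) + 6*(-5 - 1))² = (8 + 6*(-6))² = (8 - 36)² = (-28)² = 784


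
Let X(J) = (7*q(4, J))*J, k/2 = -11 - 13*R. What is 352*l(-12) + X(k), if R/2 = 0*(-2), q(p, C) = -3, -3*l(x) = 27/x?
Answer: 726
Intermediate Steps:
l(x) = -9/x
R = 0 (R = 2*(0*(-2)) = 2*0 = 0)
k = -22 (k = 2*(-11 - 13*0) = 2*(-11 + 0) = 2*(-11) = -22)
X(J) = -21*J (X(J) = (7*(-3))*J = -21*J)
352*l(-12) + X(k) = 352*(-9/(-12)) - 21*(-22) = 352*(-9*(-1/12)) + 462 = 352*(¾) + 462 = 264 + 462 = 726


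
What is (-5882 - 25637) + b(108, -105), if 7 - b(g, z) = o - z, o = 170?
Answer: -31787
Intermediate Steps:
b(g, z) = -163 + z (b(g, z) = 7 - (170 - z) = 7 + (-170 + z) = -163 + z)
(-5882 - 25637) + b(108, -105) = (-5882 - 25637) + (-163 - 105) = -31519 - 268 = -31787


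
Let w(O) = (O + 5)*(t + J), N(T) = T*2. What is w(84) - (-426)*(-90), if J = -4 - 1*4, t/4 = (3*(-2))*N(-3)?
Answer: -26236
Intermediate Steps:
N(T) = 2*T
t = 144 (t = 4*((3*(-2))*(2*(-3))) = 4*(-6*(-6)) = 4*36 = 144)
J = -8 (J = -4 - 4 = -8)
w(O) = 680 + 136*O (w(O) = (O + 5)*(144 - 8) = (5 + O)*136 = 680 + 136*O)
w(84) - (-426)*(-90) = (680 + 136*84) - (-426)*(-90) = (680 + 11424) - 1*38340 = 12104 - 38340 = -26236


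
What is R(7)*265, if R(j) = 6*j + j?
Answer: 12985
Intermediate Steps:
R(j) = 7*j
R(7)*265 = (7*7)*265 = 49*265 = 12985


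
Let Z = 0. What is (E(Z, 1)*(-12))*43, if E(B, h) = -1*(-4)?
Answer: -2064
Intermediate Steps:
E(B, h) = 4
(E(Z, 1)*(-12))*43 = (4*(-12))*43 = -48*43 = -2064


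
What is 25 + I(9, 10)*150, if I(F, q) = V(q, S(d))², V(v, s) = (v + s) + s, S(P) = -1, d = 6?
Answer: 9625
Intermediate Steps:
V(v, s) = v + 2*s (V(v, s) = (s + v) + s = v + 2*s)
I(F, q) = (-2 + q)² (I(F, q) = (q + 2*(-1))² = (q - 2)² = (-2 + q)²)
25 + I(9, 10)*150 = 25 + (-2 + 10)²*150 = 25 + 8²*150 = 25 + 64*150 = 25 + 9600 = 9625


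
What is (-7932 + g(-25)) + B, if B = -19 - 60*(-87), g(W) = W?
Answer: -2756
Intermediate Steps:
B = 5201 (B = -19 + 5220 = 5201)
(-7932 + g(-25)) + B = (-7932 - 25) + 5201 = -7957 + 5201 = -2756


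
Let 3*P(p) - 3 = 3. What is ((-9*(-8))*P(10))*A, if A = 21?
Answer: 3024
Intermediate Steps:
P(p) = 2 (P(p) = 1 + (1/3)*3 = 1 + 1 = 2)
((-9*(-8))*P(10))*A = (-9*(-8)*2)*21 = (72*2)*21 = 144*21 = 3024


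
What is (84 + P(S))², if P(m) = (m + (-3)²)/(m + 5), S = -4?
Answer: 7921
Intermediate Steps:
P(m) = (9 + m)/(5 + m) (P(m) = (m + 9)/(5 + m) = (9 + m)/(5 + m))
(84 + P(S))² = (84 + (9 - 4)/(5 - 4))² = (84 + 5/1)² = (84 + 1*5)² = (84 + 5)² = 89² = 7921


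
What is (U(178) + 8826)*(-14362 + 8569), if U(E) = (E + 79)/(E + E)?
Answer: -18203419209/356 ≈ -5.1133e+7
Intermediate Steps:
U(E) = (79 + E)/(2*E) (U(E) = (79 + E)/((2*E)) = (79 + E)*(1/(2*E)) = (79 + E)/(2*E))
(U(178) + 8826)*(-14362 + 8569) = ((½)*(79 + 178)/178 + 8826)*(-14362 + 8569) = ((½)*(1/178)*257 + 8826)*(-5793) = (257/356 + 8826)*(-5793) = (3142313/356)*(-5793) = -18203419209/356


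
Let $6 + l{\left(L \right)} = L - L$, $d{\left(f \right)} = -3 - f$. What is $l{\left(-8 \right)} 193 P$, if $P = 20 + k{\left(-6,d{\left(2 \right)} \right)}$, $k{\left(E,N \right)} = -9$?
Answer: $-12738$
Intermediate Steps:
$l{\left(L \right)} = -6$ ($l{\left(L \right)} = -6 + \left(L - L\right) = -6 + 0 = -6$)
$P = 11$ ($P = 20 - 9 = 11$)
$l{\left(-8 \right)} 193 P = \left(-6\right) 193 \cdot 11 = \left(-1158\right) 11 = -12738$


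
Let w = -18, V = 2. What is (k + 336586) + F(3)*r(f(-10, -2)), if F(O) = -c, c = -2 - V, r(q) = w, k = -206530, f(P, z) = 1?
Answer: 129984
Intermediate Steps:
r(q) = -18
c = -4 (c = -2 - 1*2 = -2 - 2 = -4)
F(O) = 4 (F(O) = -1*(-4) = 4)
(k + 336586) + F(3)*r(f(-10, -2)) = (-206530 + 336586) + 4*(-18) = 130056 - 72 = 129984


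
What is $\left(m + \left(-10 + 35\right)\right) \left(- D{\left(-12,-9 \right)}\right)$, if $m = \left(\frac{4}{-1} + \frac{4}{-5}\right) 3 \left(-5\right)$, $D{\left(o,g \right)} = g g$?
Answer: $-7857$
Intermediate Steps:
$D{\left(o,g \right)} = g^{2}$
$m = 72$ ($m = \left(4 \left(-1\right) + 4 \left(- \frac{1}{5}\right)\right) 3 \left(-5\right) = \left(-4 - \frac{4}{5}\right) 3 \left(-5\right) = \left(- \frac{24}{5}\right) 3 \left(-5\right) = \left(- \frac{72}{5}\right) \left(-5\right) = 72$)
$\left(m + \left(-10 + 35\right)\right) \left(- D{\left(-12,-9 \right)}\right) = \left(72 + \left(-10 + 35\right)\right) \left(- \left(-9\right)^{2}\right) = \left(72 + 25\right) \left(\left(-1\right) 81\right) = 97 \left(-81\right) = -7857$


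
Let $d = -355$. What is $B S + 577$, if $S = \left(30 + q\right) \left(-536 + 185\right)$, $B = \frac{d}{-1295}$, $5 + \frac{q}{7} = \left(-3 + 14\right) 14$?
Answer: $- \frac{718670}{7} \approx -1.0267 \cdot 10^{5}$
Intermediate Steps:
$q = 1043$ ($q = -35 + 7 \left(-3 + 14\right) 14 = -35 + 7 \cdot 11 \cdot 14 = -35 + 7 \cdot 154 = -35 + 1078 = 1043$)
$B = \frac{71}{259}$ ($B = - \frac{355}{-1295} = \left(-355\right) \left(- \frac{1}{1295}\right) = \frac{71}{259} \approx 0.27413$)
$S = -376623$ ($S = \left(30 + 1043\right) \left(-536 + 185\right) = 1073 \left(-351\right) = -376623$)
$B S + 577 = \frac{71}{259} \left(-376623\right) + 577 = - \frac{722709}{7} + 577 = - \frac{718670}{7}$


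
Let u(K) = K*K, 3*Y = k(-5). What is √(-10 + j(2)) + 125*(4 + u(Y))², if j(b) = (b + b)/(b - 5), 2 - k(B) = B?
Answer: 903125/81 + I*√102/3 ≈ 11150.0 + 3.3665*I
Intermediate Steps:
k(B) = 2 - B
Y = 7/3 (Y = (2 - 1*(-5))/3 = (2 + 5)/3 = (⅓)*7 = 7/3 ≈ 2.3333)
j(b) = 2*b/(-5 + b) (j(b) = (2*b)/(-5 + b) = 2*b/(-5 + b))
u(K) = K²
√(-10 + j(2)) + 125*(4 + u(Y))² = √(-10 + 2*2/(-5 + 2)) + 125*(4 + (7/3)²)² = √(-10 + 2*2/(-3)) + 125*(4 + 49/9)² = √(-10 + 2*2*(-⅓)) + 125*(85/9)² = √(-10 - 4/3) + 125*(7225/81) = √(-34/3) + 903125/81 = I*√102/3 + 903125/81 = 903125/81 + I*√102/3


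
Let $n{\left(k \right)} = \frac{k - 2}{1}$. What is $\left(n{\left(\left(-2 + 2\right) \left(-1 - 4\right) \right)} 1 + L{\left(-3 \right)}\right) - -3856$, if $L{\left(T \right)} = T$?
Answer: $3851$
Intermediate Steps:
$n{\left(k \right)} = -2 + k$ ($n{\left(k \right)} = \left(-2 + k\right) 1 = -2 + k$)
$\left(n{\left(\left(-2 + 2\right) \left(-1 - 4\right) \right)} 1 + L{\left(-3 \right)}\right) - -3856 = \left(\left(-2 + \left(-2 + 2\right) \left(-1 - 4\right)\right) 1 - 3\right) - -3856 = \left(\left(-2 + 0 \left(-5\right)\right) 1 - 3\right) + 3856 = \left(\left(-2 + 0\right) 1 - 3\right) + 3856 = \left(\left(-2\right) 1 - 3\right) + 3856 = \left(-2 - 3\right) + 3856 = -5 + 3856 = 3851$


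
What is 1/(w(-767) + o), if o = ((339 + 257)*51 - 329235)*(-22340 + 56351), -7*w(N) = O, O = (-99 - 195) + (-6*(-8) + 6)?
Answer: -7/71146692363 ≈ -9.8388e-11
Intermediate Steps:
O = -240 (O = -294 + (48 + 6) = -294 + 54 = -240)
w(N) = 240/7 (w(N) = -⅐*(-240) = 240/7)
o = -10163813229 (o = (596*51 - 329235)*34011 = (30396 - 329235)*34011 = -298839*34011 = -10163813229)
1/(w(-767) + o) = 1/(240/7 - 10163813229) = 1/(-71146692363/7) = -7/71146692363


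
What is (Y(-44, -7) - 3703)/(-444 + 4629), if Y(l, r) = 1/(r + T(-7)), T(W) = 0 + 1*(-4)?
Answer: -146/165 ≈ -0.88485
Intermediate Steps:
T(W) = -4 (T(W) = 0 - 4 = -4)
Y(l, r) = 1/(-4 + r) (Y(l, r) = 1/(r - 4) = 1/(-4 + r))
(Y(-44, -7) - 3703)/(-444 + 4629) = (1/(-4 - 7) - 3703)/(-444 + 4629) = (1/(-11) - 3703)/4185 = (-1/11 - 3703)*(1/4185) = -40734/11*1/4185 = -146/165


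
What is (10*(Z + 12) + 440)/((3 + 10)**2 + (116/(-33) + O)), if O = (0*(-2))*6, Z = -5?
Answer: 16830/5461 ≈ 3.0819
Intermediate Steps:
O = 0 (O = 0*6 = 0)
(10*(Z + 12) + 440)/((3 + 10)**2 + (116/(-33) + O)) = (10*(-5 + 12) + 440)/((3 + 10)**2 + (116/(-33) + 0)) = (10*7 + 440)/(13**2 + (116*(-1/33) + 0)) = (70 + 440)/(169 + (-116/33 + 0)) = 510/(169 - 116/33) = 510/(5461/33) = 510*(33/5461) = 16830/5461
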